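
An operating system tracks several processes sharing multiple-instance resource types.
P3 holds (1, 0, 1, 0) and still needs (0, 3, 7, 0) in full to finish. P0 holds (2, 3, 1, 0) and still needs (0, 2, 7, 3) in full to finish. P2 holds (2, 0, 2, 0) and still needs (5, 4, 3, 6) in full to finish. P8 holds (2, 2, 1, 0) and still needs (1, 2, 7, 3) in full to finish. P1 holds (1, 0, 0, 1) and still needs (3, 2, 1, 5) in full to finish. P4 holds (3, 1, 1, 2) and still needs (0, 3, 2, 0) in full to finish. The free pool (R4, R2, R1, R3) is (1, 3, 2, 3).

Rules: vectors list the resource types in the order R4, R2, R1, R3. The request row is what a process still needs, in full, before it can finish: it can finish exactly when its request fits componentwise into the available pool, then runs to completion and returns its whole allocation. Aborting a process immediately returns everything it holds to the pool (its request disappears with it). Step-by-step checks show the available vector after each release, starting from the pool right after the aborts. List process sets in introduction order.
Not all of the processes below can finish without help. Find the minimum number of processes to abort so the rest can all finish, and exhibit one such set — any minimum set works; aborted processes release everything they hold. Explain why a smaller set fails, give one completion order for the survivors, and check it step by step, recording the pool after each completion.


Minimum abort set: P3 and P8.
Key observation: P0 could never have finished before the abort; with (3, 2, 2, 0) returned by P3 and P8, it fits at step 4.
Minimality, checking each single-abort alternative: P3 alone leaves P0 blocked (short on R1); P0 alone leaves P3 blocked (short on R1); P2 alone leaves P3 blocked (short on R1); P8 alone leaves P3 blocked (short on R1); P1 alone leaves P3 blocked (short on R1); P4 alone leaves P3 blocked (short on R1).
The survivors complete as P4, P1, P2, P0. Step-by-step check (starting from the post-abort pool):
  pool = (4, 5, 4, 3)
  run P4 (needs (0, 3, 2, 0), free (4, 5, 4, 3)); after release of (3, 1, 1, 2) the pool is (7, 6, 5, 5)
  run P1 (needs (3, 2, 1, 5), free (7, 6, 5, 5)); after release of (1, 0, 0, 1) the pool is (8, 6, 5, 6)
  run P2 (needs (5, 4, 3, 6), free (8, 6, 5, 6)); after release of (2, 0, 2, 0) the pool is (10, 6, 7, 6)
  run P0 (needs (0, 2, 7, 3), free (10, 6, 7, 6)); after release of (2, 3, 1, 0) the pool is (12, 9, 8, 6)


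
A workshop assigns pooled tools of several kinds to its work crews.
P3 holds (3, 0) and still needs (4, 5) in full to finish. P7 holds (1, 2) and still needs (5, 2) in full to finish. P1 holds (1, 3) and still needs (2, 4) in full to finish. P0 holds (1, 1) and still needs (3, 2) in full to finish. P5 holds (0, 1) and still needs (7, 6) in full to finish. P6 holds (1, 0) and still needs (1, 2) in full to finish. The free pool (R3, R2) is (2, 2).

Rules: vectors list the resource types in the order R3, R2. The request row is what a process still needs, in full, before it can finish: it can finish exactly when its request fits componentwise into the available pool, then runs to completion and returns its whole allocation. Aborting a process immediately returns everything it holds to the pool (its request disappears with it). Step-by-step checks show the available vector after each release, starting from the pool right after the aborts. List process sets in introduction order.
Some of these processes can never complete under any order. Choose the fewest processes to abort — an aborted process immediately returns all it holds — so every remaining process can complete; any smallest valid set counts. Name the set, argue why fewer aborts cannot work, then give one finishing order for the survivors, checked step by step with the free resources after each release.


The answer: abort P7.
Key observation: before aborting P7, P1 was permanently blocked — no order could ever run it; afterwards it completes at step 1.
Minimality: the empty abort set fails — the state is deadlocked as it stands.
Survivors finish in the order: P1, P0, P6, P3, P5. Check, step by step (pool after the aborts first):
  pool = (3, 4)
  run P1 (needs (2, 4), free (3, 4)); after release of (1, 3) the pool is (4, 7)
  run P0 (needs (3, 2), free (4, 7)); after release of (1, 1) the pool is (5, 8)
  run P6 (needs (1, 2), free (5, 8)); after release of (1, 0) the pool is (6, 8)
  run P3 (needs (4, 5), free (6, 8)); after release of (3, 0) the pool is (9, 8)
  run P5 (needs (7, 6), free (9, 8)); after release of (0, 1) the pool is (9, 9)


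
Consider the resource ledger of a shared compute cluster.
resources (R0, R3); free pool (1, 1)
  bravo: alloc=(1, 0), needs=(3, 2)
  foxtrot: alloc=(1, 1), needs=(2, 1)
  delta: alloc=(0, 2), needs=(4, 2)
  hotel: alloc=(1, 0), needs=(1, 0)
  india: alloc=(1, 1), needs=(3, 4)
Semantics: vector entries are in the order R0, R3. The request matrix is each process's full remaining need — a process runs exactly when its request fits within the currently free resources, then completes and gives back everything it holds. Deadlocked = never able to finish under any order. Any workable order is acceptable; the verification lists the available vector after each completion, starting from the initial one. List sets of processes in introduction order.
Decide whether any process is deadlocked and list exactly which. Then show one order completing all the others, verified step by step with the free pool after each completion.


No process is deadlocked.
Key observation: the pool covers hotel at once, and every later process fits after earlier releases.
A valid finishing order for the others: hotel, foxtrot, bravo, delta, india. Step-by-step check:
  pool = (1, 1)
  hotel: need (1, 0) fits (1, 1); releases (1, 0), pool now (2, 1)
  foxtrot: need (2, 1) fits (2, 1); releases (1, 1), pool now (3, 2)
  bravo: need (3, 2) fits (3, 2); releases (1, 0), pool now (4, 2)
  delta: need (4, 2) fits (4, 2); releases (0, 2), pool now (4, 4)
  india: need (3, 4) fits (4, 4); releases (1, 1), pool now (5, 5)


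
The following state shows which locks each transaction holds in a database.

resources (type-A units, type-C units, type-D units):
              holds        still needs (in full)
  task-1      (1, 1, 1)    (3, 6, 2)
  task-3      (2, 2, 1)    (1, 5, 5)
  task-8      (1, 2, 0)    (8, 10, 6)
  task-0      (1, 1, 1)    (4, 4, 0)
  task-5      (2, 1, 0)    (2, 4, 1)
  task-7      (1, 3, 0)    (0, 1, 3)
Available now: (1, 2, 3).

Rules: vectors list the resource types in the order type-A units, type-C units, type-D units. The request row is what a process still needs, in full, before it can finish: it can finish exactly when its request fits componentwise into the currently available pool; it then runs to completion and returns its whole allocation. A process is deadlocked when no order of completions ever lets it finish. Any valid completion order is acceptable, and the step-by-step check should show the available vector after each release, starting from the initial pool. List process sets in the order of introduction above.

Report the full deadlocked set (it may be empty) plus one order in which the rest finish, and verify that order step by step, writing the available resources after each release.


Nothing here is deadlocked.
Key observation: task-7 can run right away; the returned allocation unlocks the remaining processes in turn.
A valid finishing order for the others: task-7, task-5, task-1, task-0, task-3, task-8. Check, step by step:
  pool = (1, 2, 3)
  run task-7 (needs (0, 1, 3), free (1, 2, 3)); after release of (1, 3, 0) the pool is (2, 5, 3)
  run task-5 (needs (2, 4, 1), free (2, 5, 3)); after release of (2, 1, 0) the pool is (4, 6, 3)
  run task-1 (needs (3, 6, 2), free (4, 6, 3)); after release of (1, 1, 1) the pool is (5, 7, 4)
  run task-0 (needs (4, 4, 0), free (5, 7, 4)); after release of (1, 1, 1) the pool is (6, 8, 5)
  run task-3 (needs (1, 5, 5), free (6, 8, 5)); after release of (2, 2, 1) the pool is (8, 10, 6)
  run task-8 (needs (8, 10, 6), free (8, 10, 6)); after release of (1, 2, 0) the pool is (9, 12, 6)


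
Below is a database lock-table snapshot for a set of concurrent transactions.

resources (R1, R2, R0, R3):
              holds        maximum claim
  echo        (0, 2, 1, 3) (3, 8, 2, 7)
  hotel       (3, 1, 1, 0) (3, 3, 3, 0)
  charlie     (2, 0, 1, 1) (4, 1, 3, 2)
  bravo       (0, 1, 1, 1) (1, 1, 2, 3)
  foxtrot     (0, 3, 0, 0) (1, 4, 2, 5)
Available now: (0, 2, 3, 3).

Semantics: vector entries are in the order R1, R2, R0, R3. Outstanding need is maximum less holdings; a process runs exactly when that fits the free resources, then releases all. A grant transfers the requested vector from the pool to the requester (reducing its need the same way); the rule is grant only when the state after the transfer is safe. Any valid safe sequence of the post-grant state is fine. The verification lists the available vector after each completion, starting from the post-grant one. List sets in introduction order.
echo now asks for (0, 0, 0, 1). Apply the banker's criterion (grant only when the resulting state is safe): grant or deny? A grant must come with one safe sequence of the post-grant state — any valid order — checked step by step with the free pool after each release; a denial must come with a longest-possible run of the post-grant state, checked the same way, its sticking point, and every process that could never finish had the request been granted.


DENY: after the grant no complete ordering would exist.
Key observation: after hotel, charlie, bravo the pool peaks at (5, 4, 6, 4), and each blocked process is short somewhere: echo on R2; foxtrot on R3.
On the post-grant state, hotel, charlie, bravo is a maximal run — nothing extends it. Step-by-step check:
  pool = (0, 2, 3, 2)
  hotel needs (0, 2, 2, 0) <= (0, 2, 3, 2) -> finishes; pool += (3, 1, 1, 0) = (3, 3, 4, 2)
  charlie needs (2, 1, 2, 1) <= (3, 3, 4, 2) -> finishes; pool += (2, 0, 1, 1) = (5, 3, 5, 3)
  bravo needs (1, 0, 1, 2) <= (5, 3, 5, 3) -> finishes; pool += (0, 1, 1, 1) = (5, 4, 6, 4)
  echo cannot run: need (3, 6, 1, 3) vs free (5, 4, 6, 4) (insufficient R2)
  foxtrot cannot run: need (1, 1, 2, 5) vs free (5, 4, 6, 4) (insufficient R3)
Had the request been granted, echo and foxtrot could never finish.


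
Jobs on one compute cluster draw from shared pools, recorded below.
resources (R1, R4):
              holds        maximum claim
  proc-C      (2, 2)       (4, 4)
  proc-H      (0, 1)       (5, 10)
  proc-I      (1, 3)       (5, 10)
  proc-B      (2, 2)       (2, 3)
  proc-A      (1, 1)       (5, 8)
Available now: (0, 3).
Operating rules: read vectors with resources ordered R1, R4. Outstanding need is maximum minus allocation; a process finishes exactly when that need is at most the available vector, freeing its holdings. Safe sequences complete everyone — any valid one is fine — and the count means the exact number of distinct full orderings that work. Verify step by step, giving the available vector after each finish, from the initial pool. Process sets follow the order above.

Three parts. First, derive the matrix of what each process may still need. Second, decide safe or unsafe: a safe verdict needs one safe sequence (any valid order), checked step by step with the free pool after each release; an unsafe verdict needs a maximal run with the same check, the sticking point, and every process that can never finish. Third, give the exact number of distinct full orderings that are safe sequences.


(1) Remaining need (order R1, R4):
  proc-C: (2, 2)
  proc-H: (5, 9)
  proc-I: (4, 7)
  proc-B: (0, 1)
  proc-A: (4, 7)
(2) The state is SAFE; one workable sequence: proc-B, proc-C, proc-I, proc-A, proc-H.
Key observation: reading the order forward, proc-C is the first process whose need (2, 2) meets the free pool (2, 5) exactly on a resource it requests.
Step-by-step check:
  pool = (0, 3)
  proc-B: need (0, 1) fits (0, 3); releases (2, 2), pool now (2, 5)
  proc-C: need (2, 2) fits (2, 5); releases (2, 2), pool now (4, 7)
  proc-I: need (4, 7) fits (4, 7); releases (1, 3), pool now (5, 10)
  proc-A: need (4, 7) fits (5, 10); releases (1, 1), pool now (6, 11)
  proc-H: need (5, 9) fits (6, 11); releases (0, 1), pool now (6, 12)
(3) The exact count: 3 of the possible complete orderings are safe sequences.


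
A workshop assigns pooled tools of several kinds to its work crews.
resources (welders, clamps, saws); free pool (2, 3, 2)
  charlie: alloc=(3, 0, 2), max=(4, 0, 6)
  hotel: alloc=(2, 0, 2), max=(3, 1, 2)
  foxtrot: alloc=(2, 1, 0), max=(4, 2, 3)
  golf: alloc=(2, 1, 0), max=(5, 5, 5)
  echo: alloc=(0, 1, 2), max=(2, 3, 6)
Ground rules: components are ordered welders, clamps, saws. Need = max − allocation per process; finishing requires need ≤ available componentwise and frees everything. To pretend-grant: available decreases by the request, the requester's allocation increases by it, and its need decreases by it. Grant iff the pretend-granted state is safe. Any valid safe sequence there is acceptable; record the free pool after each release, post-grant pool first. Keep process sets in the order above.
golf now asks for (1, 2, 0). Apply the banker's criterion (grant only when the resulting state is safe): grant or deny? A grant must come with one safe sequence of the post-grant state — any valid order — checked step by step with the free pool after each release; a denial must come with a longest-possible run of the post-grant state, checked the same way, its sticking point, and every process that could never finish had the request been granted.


GRANT. The post-grant state is safe; one safe sequence: hotel, foxtrot, charlie, golf, echo.
Key observation: after the grant the pool drops to (1, 1, 2), which still lets hotel finish first and unwind the rest.
Verifying the post-grant state step by step:
  pool = (1, 1, 2)
  run hotel (needs (1, 1, 0), free (1, 1, 2)); after release of (2, 0, 2) the pool is (3, 1, 4)
  run foxtrot (needs (2, 1, 3), free (3, 1, 4)); after release of (2, 1, 0) the pool is (5, 2, 4)
  run charlie (needs (1, 0, 4), free (5, 2, 4)); after release of (3, 0, 2) the pool is (8, 2, 6)
  run golf (needs (2, 2, 5), free (8, 2, 6)); after release of (3, 3, 0) the pool is (11, 5, 6)
  run echo (needs (2, 2, 4), free (11, 5, 6)); after release of (0, 1, 2) the pool is (11, 6, 8)


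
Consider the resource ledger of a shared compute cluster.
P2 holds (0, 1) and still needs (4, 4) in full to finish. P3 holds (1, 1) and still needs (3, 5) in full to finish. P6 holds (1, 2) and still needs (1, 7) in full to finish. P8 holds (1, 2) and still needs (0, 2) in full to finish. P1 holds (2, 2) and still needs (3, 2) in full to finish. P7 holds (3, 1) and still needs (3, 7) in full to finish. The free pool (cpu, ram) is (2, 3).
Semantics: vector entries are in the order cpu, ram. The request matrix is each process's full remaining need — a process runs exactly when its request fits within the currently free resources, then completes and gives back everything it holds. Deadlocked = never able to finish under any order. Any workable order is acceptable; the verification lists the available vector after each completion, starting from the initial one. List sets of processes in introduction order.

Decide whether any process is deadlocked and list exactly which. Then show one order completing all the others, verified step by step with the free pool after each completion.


No process is deadlocked.
Key observation: P8 fits the free pool immediately, and its release cascades until everyone finishes.
A valid finishing order for the others: P8, P1, P2, P7, P3, P6. Check, step by step:
  pool = (2, 3)
  P8 needs (0, 2) <= (2, 3) -> finishes; pool += (1, 2) = (3, 5)
  P1 needs (3, 2) <= (3, 5) -> finishes; pool += (2, 2) = (5, 7)
  P2 needs (4, 4) <= (5, 7) -> finishes; pool += (0, 1) = (5, 8)
  P7 needs (3, 7) <= (5, 8) -> finishes; pool += (3, 1) = (8, 9)
  P3 needs (3, 5) <= (8, 9) -> finishes; pool += (1, 1) = (9, 10)
  P6 needs (1, 7) <= (9, 10) -> finishes; pool += (1, 2) = (10, 12)


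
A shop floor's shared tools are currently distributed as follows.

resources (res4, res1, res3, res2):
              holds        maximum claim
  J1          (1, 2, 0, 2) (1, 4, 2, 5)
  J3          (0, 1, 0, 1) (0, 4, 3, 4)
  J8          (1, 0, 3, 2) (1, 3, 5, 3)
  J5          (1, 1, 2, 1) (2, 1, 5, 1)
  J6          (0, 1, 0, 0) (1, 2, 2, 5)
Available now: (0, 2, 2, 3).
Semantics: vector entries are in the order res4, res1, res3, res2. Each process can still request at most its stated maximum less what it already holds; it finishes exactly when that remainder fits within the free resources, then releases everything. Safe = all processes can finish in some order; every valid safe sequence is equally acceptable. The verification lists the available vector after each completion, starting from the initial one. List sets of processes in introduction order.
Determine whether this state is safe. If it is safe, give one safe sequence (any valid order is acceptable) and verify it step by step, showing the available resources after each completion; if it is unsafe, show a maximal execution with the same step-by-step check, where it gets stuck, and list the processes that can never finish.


SAFE. One safe sequence: J1, J8, J6, J3, J5.
Key observation: J1 marks the first exact bind of the order: its need (0, 2, 2, 3) fits the free (0, 2, 2, 3) with zero slack on a requested resource.
Walking it through:
  pool = (0, 2, 2, 3)
  run J1 (needs (0, 2, 2, 3), free (0, 2, 2, 3)); after release of (1, 2, 0, 2) the pool is (1, 4, 2, 5)
  run J8 (needs (0, 3, 2, 1), free (1, 4, 2, 5)); after release of (1, 0, 3, 2) the pool is (2, 4, 5, 7)
  run J6 (needs (1, 1, 2, 5), free (2, 4, 5, 7)); after release of (0, 1, 0, 0) the pool is (2, 5, 5, 7)
  run J3 (needs (0, 3, 3, 3), free (2, 5, 5, 7)); after release of (0, 1, 0, 1) the pool is (2, 6, 5, 8)
  run J5 (needs (1, 0, 3, 0), free (2, 6, 5, 8)); after release of (1, 1, 2, 1) the pool is (3, 7, 7, 9)


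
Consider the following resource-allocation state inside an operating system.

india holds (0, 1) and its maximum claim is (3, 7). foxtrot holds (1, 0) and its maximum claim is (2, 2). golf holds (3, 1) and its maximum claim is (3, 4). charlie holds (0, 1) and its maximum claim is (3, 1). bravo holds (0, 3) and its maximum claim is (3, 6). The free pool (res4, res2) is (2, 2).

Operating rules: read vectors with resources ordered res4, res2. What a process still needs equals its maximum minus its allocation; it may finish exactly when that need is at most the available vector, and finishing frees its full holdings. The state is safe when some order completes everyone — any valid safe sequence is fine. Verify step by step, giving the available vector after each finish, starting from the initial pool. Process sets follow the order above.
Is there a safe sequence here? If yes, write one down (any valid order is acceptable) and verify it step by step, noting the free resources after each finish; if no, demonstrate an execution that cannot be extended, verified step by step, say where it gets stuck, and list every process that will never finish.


SAFE, for example via the order foxtrot, charlie, bravo, india, golf.
Key observation: the order's first zero-slack moment is foxtrot ((1, 2) needed, (2, 2) free — a requested resource with nothing to spare).
Verifying each step:
  pool = (2, 2)
  foxtrot needs (1, 2) <= (2, 2) -> finishes; pool += (1, 0) = (3, 2)
  charlie needs (3, 0) <= (3, 2) -> finishes; pool += (0, 1) = (3, 3)
  bravo needs (3, 3) <= (3, 3) -> finishes; pool += (0, 3) = (3, 6)
  india needs (3, 6) <= (3, 6) -> finishes; pool += (0, 1) = (3, 7)
  golf needs (0, 3) <= (3, 7) -> finishes; pool += (3, 1) = (6, 8)


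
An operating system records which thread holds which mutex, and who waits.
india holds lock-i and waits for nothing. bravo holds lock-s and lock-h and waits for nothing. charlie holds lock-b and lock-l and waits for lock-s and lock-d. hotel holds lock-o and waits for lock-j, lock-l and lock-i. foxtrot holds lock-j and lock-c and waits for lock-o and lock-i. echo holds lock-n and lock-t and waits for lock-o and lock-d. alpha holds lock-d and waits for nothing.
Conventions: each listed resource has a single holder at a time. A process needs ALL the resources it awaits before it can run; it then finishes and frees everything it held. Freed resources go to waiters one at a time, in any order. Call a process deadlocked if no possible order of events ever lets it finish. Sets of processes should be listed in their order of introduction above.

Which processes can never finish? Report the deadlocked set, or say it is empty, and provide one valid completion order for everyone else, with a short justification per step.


Deadlocked set: hotel, foxtrot and echo.
Key observation: hotel -> foxtrot -> hotel is a circular wait — nothing in it can go first; echo waits into the deadlock from upstream.
The rest can finish in the order alpha, bravo, india, charlie.
Verifying each step:
  alpha waits on nothing -> runs at once and releases lock-d
  bravo waits on nothing -> runs at once and releases lock-s and lock-h
  india waits on nothing -> runs at once and releases lock-i
  charlie: everything it awaited (lock-s and lock-d) is free; runs, freeing lock-b and lock-l


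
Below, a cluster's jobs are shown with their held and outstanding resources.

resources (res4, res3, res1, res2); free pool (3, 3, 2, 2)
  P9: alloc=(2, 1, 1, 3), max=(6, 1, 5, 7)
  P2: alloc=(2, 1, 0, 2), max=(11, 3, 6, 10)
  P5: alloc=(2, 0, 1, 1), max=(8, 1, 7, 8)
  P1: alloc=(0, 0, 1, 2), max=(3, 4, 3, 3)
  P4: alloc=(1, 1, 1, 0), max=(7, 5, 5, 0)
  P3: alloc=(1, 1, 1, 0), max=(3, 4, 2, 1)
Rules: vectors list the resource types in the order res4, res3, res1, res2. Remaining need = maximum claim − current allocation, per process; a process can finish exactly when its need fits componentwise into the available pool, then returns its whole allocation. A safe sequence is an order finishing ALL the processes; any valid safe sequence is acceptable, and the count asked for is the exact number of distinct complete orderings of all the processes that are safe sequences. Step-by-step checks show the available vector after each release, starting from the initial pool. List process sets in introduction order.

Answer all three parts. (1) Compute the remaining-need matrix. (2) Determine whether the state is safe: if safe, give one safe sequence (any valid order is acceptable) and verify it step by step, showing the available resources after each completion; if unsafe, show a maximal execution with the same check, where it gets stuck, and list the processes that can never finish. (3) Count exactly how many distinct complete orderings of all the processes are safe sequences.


(1) Outstanding need per process (order res4, res3, res1, res2):
  P9: (4, 0, 4, 4)
  P2: (9, 2, 6, 8)
  P5: (6, 1, 6, 7)
  P1: (3, 4, 2, 1)
  P4: (6, 4, 4, 0)
  P3: (2, 3, 1, 1)
(2) SAFE. One safe sequence: P3, P1, P9, P4, P5, P2.
Key observation: P3 is the earliest step where a requested resource binds exactly: need (2, 3, 1, 1), pool (3, 3, 2, 2) at its turn.
Step-by-step check:
  pool = (3, 3, 2, 2)
  run P3 (needs (2, 3, 1, 1), free (3, 3, 2, 2)); after release of (1, 1, 1, 0) the pool is (4, 4, 3, 2)
  run P1 (needs (3, 4, 2, 1), free (4, 4, 3, 2)); after release of (0, 0, 1, 2) the pool is (4, 4, 4, 4)
  run P9 (needs (4, 0, 4, 4), free (4, 4, 4, 4)); after release of (2, 1, 1, 3) the pool is (6, 5, 5, 7)
  run P4 (needs (6, 4, 4, 0), free (6, 5, 5, 7)); after release of (1, 1, 1, 0) the pool is (7, 6, 6, 7)
  run P5 (needs (6, 1, 6, 7), free (7, 6, 6, 7)); after release of (2, 0, 1, 1) the pool is (9, 6, 7, 8)
  run P2 (needs (9, 2, 6, 8), free (9, 6, 7, 8)); after release of (2, 1, 0, 2) the pool is (11, 7, 7, 10)
(3) The exact count: 1 of the possible complete orderings is a safe sequence.


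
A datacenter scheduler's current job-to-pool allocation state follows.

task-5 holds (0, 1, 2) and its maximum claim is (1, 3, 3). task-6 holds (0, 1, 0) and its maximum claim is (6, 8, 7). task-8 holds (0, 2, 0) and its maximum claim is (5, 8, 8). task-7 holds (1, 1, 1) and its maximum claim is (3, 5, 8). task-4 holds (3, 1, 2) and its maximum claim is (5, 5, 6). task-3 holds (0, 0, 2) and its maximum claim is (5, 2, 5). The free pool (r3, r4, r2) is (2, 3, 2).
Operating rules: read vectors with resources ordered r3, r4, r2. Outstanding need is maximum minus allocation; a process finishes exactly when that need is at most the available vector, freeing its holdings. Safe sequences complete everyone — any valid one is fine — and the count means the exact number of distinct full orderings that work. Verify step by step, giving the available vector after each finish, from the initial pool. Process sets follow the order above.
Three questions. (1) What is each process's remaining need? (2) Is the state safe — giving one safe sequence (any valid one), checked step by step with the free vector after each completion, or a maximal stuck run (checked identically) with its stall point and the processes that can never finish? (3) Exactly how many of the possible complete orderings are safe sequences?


(1) Need matrix, components ordered r3, r4, r2:
  task-5: (1, 2, 1)
  task-6: (6, 7, 7)
  task-8: (5, 6, 8)
  task-7: (2, 4, 7)
  task-4: (2, 4, 4)
  task-3: (5, 2, 3)
(2) SAFE, for example via the order task-5, task-4, task-3, task-7, task-8, task-6.
Key observation: reading the order forward, task-4 is the first process whose need (2, 4, 4) meets the free pool (2, 4, 4) exactly on a resource it requests.
Verifying each step:
  pool = (2, 3, 2)
  task-5: need (1, 2, 1) fits (2, 3, 2); releases (0, 1, 2), pool now (2, 4, 4)
  task-4: need (2, 4, 4) fits (2, 4, 4); releases (3, 1, 2), pool now (5, 5, 6)
  task-3: need (5, 2, 3) fits (5, 5, 6); releases (0, 0, 2), pool now (5, 5, 8)
  task-7: need (2, 4, 7) fits (5, 5, 8); releases (1, 1, 1), pool now (6, 6, 9)
  task-8: need (5, 6, 8) fits (6, 6, 9); releases (0, 2, 0), pool now (6, 8, 9)
  task-6: need (6, 7, 7) fits (6, 8, 9); releases (0, 1, 0), pool now (6, 9, 9)
(3) The exact count: 1 of the possible complete orderings is a safe sequence.


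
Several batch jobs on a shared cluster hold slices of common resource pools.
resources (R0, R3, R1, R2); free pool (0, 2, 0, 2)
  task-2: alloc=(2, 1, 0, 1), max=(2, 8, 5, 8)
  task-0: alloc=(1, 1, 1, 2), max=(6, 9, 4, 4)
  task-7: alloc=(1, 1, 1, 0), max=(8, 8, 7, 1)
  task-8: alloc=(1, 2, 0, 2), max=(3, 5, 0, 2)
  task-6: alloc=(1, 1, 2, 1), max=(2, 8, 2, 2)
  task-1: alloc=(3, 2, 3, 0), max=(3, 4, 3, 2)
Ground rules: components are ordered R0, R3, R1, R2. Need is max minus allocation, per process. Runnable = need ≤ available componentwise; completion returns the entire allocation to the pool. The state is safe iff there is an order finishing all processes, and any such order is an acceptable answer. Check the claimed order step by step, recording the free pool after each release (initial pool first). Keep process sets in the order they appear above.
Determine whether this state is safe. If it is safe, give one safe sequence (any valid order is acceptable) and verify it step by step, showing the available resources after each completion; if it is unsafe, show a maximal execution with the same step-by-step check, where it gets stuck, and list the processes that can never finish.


The state is UNSAFE.
Key observation: even finishing task-1, task-8 leaves just (4, 6, 3, 4) free — too little R3 for any of the remaining processes.
The run task-1, task-8 cannot be extended any further. Check, step by step:
  pool = (0, 2, 0, 2)
  run task-1 (needs (0, 2, 0, 2), free (0, 2, 0, 2)); after release of (3, 2, 3, 0) the pool is (3, 4, 3, 2)
  run task-8 (needs (2, 3, 0, 0), free (3, 4, 3, 2)); after release of (1, 2, 0, 2) the pool is (4, 6, 3, 4)
  blocked: task-2 wants (0, 7, 5, 7), pool (4, 6, 3, 4) — not enough R3, R1 and R2
  blocked: task-0 wants (5, 8, 3, 2), pool (4, 6, 3, 4) — not enough R0 and R3
  blocked: task-7 wants (7, 7, 6, 1), pool (4, 6, 3, 4) — not enough R0, R3 and R1
  blocked: task-6 wants (1, 7, 0, 1), pool (4, 6, 3, 4) — not enough R3
Never able to finish: task-2, task-0, task-7 and task-6.


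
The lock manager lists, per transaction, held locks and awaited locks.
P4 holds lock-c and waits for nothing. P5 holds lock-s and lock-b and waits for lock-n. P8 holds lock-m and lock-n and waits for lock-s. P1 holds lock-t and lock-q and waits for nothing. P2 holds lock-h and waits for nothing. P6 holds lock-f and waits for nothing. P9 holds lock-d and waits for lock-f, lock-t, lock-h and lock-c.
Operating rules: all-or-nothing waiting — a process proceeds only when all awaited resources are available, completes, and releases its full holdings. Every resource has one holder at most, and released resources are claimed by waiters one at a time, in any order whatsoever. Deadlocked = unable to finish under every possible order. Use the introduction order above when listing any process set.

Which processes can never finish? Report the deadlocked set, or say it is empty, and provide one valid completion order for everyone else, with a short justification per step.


The deadlocked set is P5 and P8.
Key observation: along P5 -> P8 -> P5, each member waits on what the next one holds — a deadlock; no other process is dragged down with it.
A valid finishing order for the others: P4, P6, P1, P2, P9.
Check, step by step:
  P4 waits on nothing -> runs at once and releases lock-c
  P6 waits on nothing -> runs at once and releases lock-f
  P1 waits on nothing -> runs at once and releases lock-t and lock-q
  P2 waits on nothing -> runs at once and releases lock-h
  P9: everything it awaited (lock-f, lock-t, lock-h and lock-c) is free; runs, freeing lock-d


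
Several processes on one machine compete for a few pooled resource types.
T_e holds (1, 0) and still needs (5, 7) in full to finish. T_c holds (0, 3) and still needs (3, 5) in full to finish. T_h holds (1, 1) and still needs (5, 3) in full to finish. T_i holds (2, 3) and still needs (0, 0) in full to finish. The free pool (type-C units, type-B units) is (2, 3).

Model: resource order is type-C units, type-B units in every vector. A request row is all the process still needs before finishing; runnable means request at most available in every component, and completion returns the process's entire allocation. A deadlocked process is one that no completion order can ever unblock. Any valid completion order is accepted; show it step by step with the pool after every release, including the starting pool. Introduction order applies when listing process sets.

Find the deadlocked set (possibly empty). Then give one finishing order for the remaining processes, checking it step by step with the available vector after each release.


Deadlocked: T_e and T_h.
Key observation: once T_i, T_c finish, the pool peaks at (4, 9) — and every remaining process still needs more type-C units than that.
One completion order for the rest: T_i, T_c. Verifying each step:
  pool = (2, 3)
  T_i needs (0, 0) <= (2, 3) -> finishes; pool += (2, 3) = (4, 6)
  T_c needs (3, 5) <= (4, 6) -> finishes; pool += (0, 3) = (4, 9)
The stuck group stays short no matter what:
  blocked: T_e wants (5, 7), pool (4, 9) — not enough type-C units
  blocked: T_h wants (5, 3), pool (4, 9) — not enough type-C units


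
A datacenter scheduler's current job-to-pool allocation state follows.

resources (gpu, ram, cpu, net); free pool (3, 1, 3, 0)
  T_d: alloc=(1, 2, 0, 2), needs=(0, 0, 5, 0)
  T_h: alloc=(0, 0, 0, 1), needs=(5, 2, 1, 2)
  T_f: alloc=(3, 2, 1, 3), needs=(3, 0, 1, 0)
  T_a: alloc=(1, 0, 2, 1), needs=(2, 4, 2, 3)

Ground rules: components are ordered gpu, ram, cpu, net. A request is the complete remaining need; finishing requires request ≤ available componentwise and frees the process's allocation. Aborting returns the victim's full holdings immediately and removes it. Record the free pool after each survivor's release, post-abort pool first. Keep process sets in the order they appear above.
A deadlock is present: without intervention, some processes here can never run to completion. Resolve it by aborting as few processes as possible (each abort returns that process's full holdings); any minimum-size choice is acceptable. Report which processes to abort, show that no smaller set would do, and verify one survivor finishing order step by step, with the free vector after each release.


The answer: abort T_a.
Key observation: aborting T_a returns (1, 0, 2, 1), and T_d — hopeless before — runs at step 1 with the returned capacity in the pool.
Minimality: the empty abort set fails — the state is deadlocked as it stands.
Survivors finish in the order: T_d, T_f, T_h. Step-by-step check (pool after the aborts first):
  pool = (4, 1, 5, 1)
  T_d: need (0, 0, 5, 0) fits (4, 1, 5, 1); releases (1, 2, 0, 2), pool now (5, 3, 5, 3)
  T_f: need (3, 0, 1, 0) fits (5, 3, 5, 3); releases (3, 2, 1, 3), pool now (8, 5, 6, 6)
  T_h: need (5, 2, 1, 2) fits (8, 5, 6, 6); releases (0, 0, 0, 1), pool now (8, 5, 6, 7)


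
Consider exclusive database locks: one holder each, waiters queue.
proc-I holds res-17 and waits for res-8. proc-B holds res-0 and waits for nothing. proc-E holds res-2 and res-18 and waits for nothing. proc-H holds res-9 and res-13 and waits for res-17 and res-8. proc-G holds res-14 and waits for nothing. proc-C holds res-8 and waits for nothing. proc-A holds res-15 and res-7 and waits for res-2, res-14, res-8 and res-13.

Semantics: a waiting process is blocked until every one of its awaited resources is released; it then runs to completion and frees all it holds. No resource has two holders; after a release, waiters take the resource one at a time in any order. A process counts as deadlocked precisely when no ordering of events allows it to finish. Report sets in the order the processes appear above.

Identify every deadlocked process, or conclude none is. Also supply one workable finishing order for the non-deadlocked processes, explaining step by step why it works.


The deadlocked set is empty.
Key observation: there is no circular wait here — follow any chain and it reaches a process that is free to run now.
A valid finishing order for the others: proc-B, proc-C, proc-I, proc-H, proc-G, proc-E, proc-A.
Check, step by step:
  run proc-B (it waits on nothing); releases res-0
  run proc-C (it waits on nothing); releases res-8
  proc-I: everything it awaited (res-8) is free; runs, freeing res-17
  proc-H: everything it awaited (res-17 and res-8) is free; runs, freeing res-9 and res-13
  run proc-G (it waits on nothing); releases res-14
  run proc-E (it waits on nothing); releases res-2 and res-18
  proc-A: everything it awaited (res-2, res-14, res-8 and res-13) is free; runs, freeing res-15 and res-7


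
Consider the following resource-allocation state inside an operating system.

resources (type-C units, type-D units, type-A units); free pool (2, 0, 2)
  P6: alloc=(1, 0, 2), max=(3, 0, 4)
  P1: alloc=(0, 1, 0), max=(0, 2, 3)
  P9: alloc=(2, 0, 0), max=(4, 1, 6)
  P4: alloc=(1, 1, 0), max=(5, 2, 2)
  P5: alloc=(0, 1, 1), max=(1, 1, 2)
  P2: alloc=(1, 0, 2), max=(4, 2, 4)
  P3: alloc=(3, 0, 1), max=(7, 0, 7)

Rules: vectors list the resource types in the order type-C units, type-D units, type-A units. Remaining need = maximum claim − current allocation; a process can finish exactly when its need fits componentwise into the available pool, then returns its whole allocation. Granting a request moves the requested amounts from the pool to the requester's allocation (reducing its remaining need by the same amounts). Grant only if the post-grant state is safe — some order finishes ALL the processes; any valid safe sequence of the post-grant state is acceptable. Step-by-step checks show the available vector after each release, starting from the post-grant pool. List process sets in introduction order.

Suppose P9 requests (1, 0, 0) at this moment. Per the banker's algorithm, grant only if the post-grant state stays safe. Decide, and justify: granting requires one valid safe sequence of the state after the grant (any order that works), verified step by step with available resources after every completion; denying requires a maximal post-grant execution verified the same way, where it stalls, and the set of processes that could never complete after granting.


DENY: after the grant no complete ordering would exist.
Key observation: after P5, P1 the pool peaks at (1, 2, 3), and each blocked process is short somewhere: P6 on type-C units; P9 on type-A units; P4 on type-C units; P2 on type-C units; P3 on type-C units, type-A units.
On the post-grant state, P5, P1 is a maximal run — nothing extends it. Verifying each step:
  pool = (1, 0, 2)
  P5 needs (1, 0, 1) <= (1, 0, 2) -> finishes; pool += (0, 1, 1) = (1, 1, 3)
  P1 needs (0, 1, 3) <= (1, 1, 3) -> finishes; pool += (0, 1, 0) = (1, 2, 3)
  P6 cannot run: need (2, 0, 2) vs free (1, 2, 3) (insufficient type-C units)
  P9 cannot run: need (1, 1, 6) vs free (1, 2, 3) (insufficient type-A units)
  P4 cannot run: need (4, 1, 2) vs free (1, 2, 3) (insufficient type-C units)
  P2 cannot run: need (3, 2, 2) vs free (1, 2, 3) (insufficient type-C units)
  P3 cannot run: need (4, 0, 6) vs free (1, 2, 3) (insufficient type-C units and type-A units)
Had the request been granted, P6, P9, P4, P2 and P3 could never finish.


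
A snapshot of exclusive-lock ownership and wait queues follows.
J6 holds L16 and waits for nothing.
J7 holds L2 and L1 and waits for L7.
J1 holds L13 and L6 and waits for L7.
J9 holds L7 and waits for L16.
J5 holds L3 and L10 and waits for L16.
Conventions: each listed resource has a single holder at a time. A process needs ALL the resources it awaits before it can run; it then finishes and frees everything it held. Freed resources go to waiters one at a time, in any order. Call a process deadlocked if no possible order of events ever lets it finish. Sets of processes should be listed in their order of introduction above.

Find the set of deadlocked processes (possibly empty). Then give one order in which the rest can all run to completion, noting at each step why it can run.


The deadlocked set is empty.
Key observation: no waiting chain loops back on itself — every chain ends at a process that waits on nothing, so everyone eventually runs.
The rest can finish in the order J6, J9, J1, J7, J5.
Step-by-step check:
  run J6 (it waits on nothing); releases L16
  J9: everything it awaited (L16) is free; runs, freeing L7
  J1: everything it awaited (L7) is free; runs, freeing L13 and L6
  J7: everything it awaited (L7) is free; runs, freeing L2 and L1
  J5: everything it awaited (L16) is free; runs, freeing L3 and L10


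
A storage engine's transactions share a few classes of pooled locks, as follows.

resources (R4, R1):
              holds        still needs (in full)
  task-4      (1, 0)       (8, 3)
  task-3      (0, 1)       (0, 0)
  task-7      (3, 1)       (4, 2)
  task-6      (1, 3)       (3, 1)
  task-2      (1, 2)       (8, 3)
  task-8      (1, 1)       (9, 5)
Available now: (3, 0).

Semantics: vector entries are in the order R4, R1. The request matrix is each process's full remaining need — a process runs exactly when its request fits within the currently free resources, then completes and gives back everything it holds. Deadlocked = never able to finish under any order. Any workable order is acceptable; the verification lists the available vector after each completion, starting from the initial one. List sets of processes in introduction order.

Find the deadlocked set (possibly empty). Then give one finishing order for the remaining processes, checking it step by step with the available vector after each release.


Deadlocked set: task-4, task-2 and task-8.
Key observation: the wall is R4: completing task-3, task-6, task-7 brings the pool only to (7, 5), and all the rest need more.
The rest can finish in the order task-3, task-6, task-7. Walking it through:
  pool = (3, 0)
  task-3: need (0, 0) fits (3, 0); releases (0, 1), pool now (3, 1)
  task-6: need (3, 1) fits (3, 1); releases (1, 3), pool now (4, 4)
  task-7: need (4, 2) fits (4, 4); releases (3, 1), pool now (7, 5)
None of the blocked processes ever fits:
  task-4 cannot run: need (8, 3) vs free (7, 5) (insufficient R4)
  task-2 cannot run: need (8, 3) vs free (7, 5) (insufficient R4)
  task-8 cannot run: need (9, 5) vs free (7, 5) (insufficient R4)
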